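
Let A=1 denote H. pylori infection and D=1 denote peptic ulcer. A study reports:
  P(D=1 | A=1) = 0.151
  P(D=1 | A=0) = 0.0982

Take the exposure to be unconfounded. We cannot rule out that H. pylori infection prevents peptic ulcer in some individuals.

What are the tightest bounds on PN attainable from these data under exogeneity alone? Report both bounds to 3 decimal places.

Let p₁ = 0.151, p₀ = 0.0982.
Under exogeneity alone the bounds on PN are max{0,(p₁−p₀)/p₁} ≤ PN ≤ min{1,(1−p₀)/p₁}.
  lower = (p₁ − p₀)/p₁ = 0.0528 / 0.151 ≈ 0.3497
  upper = min{1, (1 − p₀)/p₁} = 0.9018 / 0.151 ≈ 5.9722 → capped at 1

0.350 ≤ PN ≤ 1.000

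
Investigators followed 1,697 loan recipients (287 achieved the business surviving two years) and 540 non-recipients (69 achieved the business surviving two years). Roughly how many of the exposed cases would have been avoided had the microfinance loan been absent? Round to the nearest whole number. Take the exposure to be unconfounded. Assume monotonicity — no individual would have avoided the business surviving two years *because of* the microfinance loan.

p₁ = P(outcome | exposed) = 287/1697 = 0.16912
p₀ = P(outcome | unexposed) = 69/540 = 0.12778
PN = (p₁ − p₀)/p₁ = (0.16912 − 0.12778) / 0.16912 ≈ 0.24446.
Attributable cases ≈ PN × (exposed cases) = 0.24446 × 287 ≈ 70.16.

about 70 cases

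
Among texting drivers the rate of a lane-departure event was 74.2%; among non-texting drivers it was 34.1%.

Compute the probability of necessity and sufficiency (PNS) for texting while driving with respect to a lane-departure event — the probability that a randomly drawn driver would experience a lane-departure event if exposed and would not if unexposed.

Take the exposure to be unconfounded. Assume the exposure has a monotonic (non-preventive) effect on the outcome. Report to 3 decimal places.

PNS ≈ 0.401

p₁ = 0.742, p₀ = 0.341.
Under exogeneity and monotonicity, PNS = p₁ − p₀.
PNS = 0.742 − 0.341 = 0.401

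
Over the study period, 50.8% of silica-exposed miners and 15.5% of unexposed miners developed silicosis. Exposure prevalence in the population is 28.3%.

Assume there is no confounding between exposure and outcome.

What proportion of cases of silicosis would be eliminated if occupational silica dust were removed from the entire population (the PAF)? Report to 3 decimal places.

PAF ≈ 0.392

p₁ = 0.508, p₀ = 0.155.
Overall risk P(Y=1) = π·p₁ + (1−π)·p₀ = 0.283×0.508 + 0.717×0.155 = 0.2549.
Under exogeneity, PAF = [P(Y=1) − p₀] / P(Y=1).
PAF = (0.2549 − 0.155) / 0.2549 ≈ 0.3919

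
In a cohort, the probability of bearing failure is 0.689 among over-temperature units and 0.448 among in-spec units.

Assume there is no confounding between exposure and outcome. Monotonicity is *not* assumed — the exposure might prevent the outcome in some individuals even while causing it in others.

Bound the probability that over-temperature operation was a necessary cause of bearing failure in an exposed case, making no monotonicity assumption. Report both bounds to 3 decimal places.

Let p₁ = 0.689, p₀ = 0.448.
Under exogeneity alone the bounds on PN are max{0,(p₁−p₀)/p₁} ≤ PN ≤ min{1,(1−p₀)/p₁}.
  lower = (p₁ − p₀)/p₁ = 0.241 / 0.689 ≈ 0.3498
  upper = min{1, (1 − p₀)/p₁} = 0.552 / 0.689 ≈ 0.8012

0.350 ≤ PN ≤ 0.801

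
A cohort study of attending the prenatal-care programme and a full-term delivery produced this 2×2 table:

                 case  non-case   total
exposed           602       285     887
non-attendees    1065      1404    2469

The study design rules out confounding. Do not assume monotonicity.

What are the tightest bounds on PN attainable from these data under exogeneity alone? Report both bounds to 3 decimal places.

0.364 ≤ PN ≤ 0.838

p₁ = P(outcome | exposed) = 602/887 = 0.67869
p₀ = P(outcome | unexposed) = 1065/2469 = 0.43135
Under exogeneity alone the bounds on PN are max{0,(p₁−p₀)/p₁} ≤ PN ≤ min{1,(1−p₀)/p₁}.
  lower = (p₁ − p₀)/p₁ = 0.24734 / 0.67869 ≈ 0.3644
  upper = min{1, (1 − p₀)/p₁} = 0.56865 / 0.67869 ≈ 0.8379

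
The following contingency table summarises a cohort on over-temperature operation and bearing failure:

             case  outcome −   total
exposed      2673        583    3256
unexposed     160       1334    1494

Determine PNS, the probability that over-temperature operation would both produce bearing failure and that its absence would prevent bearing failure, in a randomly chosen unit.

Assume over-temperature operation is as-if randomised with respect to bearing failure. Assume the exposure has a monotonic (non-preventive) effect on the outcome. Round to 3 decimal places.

PNS ≈ 0.714

p₁ = P(outcome | exposed) = 2673/3256 = 0.82095
p₀ = P(outcome | unexposed) = 160/1494 = 0.1071
Under exogeneity and monotonicity, PNS = p₁ − p₀.
PNS = 0.82095 − 0.1071 = 0.71385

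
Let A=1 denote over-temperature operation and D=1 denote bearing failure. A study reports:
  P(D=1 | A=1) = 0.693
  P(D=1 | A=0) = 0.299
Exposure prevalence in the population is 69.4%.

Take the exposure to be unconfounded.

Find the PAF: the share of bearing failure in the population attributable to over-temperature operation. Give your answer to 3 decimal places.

PAF ≈ 0.478

Let p₁ = 0.693, p₀ = 0.299.
Overall risk P(Y=1) = π·p₁ + (1−π)·p₀ = 0.694×0.693 + 0.306×0.299 = 0.57244.
Under exogeneity, PAF = [P(Y=1) − p₀] / P(Y=1).
PAF = (0.57244 − 0.299) / 0.57244 ≈ 0.4777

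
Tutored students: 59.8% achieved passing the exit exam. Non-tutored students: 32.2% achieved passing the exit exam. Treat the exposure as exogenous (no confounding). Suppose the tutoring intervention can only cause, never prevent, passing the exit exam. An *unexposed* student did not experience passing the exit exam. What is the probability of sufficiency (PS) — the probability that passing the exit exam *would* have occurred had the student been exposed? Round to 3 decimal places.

PS ≈ 0.407

p₁ = 0.598, p₀ = 0.322.
Under exogeneity and monotonicity, PS = (p₁ − p₀) / (1 − p₀).
PS = (0.598 − 0.322) / (1 − 0.322) = 0.276 / 0.678 ≈ 0.4071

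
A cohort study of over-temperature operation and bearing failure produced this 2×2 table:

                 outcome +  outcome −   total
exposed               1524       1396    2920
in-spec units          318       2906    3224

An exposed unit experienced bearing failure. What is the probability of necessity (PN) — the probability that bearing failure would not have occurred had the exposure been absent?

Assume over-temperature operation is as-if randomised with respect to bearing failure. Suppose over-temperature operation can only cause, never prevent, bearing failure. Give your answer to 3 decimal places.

PN ≈ 0.811

p₁ = P(outcome | exposed) = 1524/2920 = 0.52192
p₀ = P(outcome | unexposed) = 318/3224 = 0.098635
Under exogeneity and monotonicity, PN = (p₁ − p₀) / p₁.
PN = (0.52192 − 0.098635) / 0.52192 = 0.42328 / 0.52192 ≈ 0.8110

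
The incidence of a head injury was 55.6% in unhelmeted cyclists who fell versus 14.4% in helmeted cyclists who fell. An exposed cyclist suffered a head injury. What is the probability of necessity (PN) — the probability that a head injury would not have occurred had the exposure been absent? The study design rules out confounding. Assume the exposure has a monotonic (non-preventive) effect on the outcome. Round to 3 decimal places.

PN ≈ 0.741

p₁ = 0.556, p₀ = 0.144.
Under exogeneity and monotonicity, PN = (p₁ − p₀) / p₁.
PN = (0.556 − 0.144) / 0.556 = 0.412 / 0.556 ≈ 0.7410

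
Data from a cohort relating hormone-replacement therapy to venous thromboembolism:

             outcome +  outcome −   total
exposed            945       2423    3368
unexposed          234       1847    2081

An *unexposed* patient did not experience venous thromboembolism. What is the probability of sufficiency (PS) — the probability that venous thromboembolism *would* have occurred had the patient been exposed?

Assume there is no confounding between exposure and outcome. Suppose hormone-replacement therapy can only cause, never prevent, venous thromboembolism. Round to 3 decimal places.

p₁ = P(outcome | exposed) = 945/3368 = 0.28058
p₀ = P(outcome | unexposed) = 234/2081 = 0.11245
Under exogeneity and monotonicity, PS = (p₁ − p₀)/(1 − p₀).
PS = (0.28058 − 0.11245) / 0.88755 ≈ 0.1894

PS ≈ 0.189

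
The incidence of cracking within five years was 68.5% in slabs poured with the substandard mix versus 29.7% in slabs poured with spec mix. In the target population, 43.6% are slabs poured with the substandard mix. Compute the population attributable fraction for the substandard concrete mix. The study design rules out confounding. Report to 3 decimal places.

PAF ≈ 0.363

p₁ = 0.685, p₀ = 0.297.
Overall risk P(Y=1) = π·p₁ + (1−π)·p₀ = 0.436×0.685 + 0.564×0.297 = 0.46617.
Under exogeneity, PAF = [P(Y=1) − p₀] / P(Y=1).
PAF = (0.46617 − 0.297) / 0.46617 ≈ 0.3629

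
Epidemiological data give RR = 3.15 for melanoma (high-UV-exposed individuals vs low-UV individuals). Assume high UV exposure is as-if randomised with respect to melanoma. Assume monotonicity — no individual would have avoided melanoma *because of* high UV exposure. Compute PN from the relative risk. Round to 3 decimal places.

PN ≈ 0.683

Under exogeneity and monotonicity, PN = (RR − 1) / RR = 1 − 1/RR.
PN = (3.15 − 1) / 3.15 = 2.15 / 3.15 ≈ 0.6825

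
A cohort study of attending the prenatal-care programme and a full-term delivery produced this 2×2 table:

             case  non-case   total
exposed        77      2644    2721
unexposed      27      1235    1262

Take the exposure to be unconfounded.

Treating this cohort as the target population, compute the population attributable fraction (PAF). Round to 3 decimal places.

p₁ = P(outcome | exposed) = 77/2721 = 0.028298
p₀ = P(outcome | unexposed) = 27/1262 = 0.021395
Exposure prevalence π = 2721/3983 = 0.68315; overall risk P(Y=1) = 0.026111.
Under exogeneity, PAF = [P(Y=1) − p₀]/P(Y=1).
PAF = (0.026111 − 0.021395) / 0.026111 ≈ 0.1806

PAF ≈ 0.181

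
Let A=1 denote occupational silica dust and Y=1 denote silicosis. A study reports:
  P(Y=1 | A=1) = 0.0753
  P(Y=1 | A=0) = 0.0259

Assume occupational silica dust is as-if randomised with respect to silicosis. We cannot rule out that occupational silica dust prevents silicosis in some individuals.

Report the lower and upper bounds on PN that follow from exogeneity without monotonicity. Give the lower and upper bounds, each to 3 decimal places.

Let p₁ = 0.0753, p₀ = 0.0259.
Under exogeneity alone the bounds on PN are max{0,(p₁−p₀)/p₁} ≤ PN ≤ min{1,(1−p₀)/p₁}.
  lower = (p₁ − p₀)/p₁ = 0.0494 / 0.0753 ≈ 0.6560
  upper = min{1, (1 − p₀)/p₁} = 0.9741 / 0.0753 ≈ 12.9363 → capped at 1

0.656 ≤ PN ≤ 1.000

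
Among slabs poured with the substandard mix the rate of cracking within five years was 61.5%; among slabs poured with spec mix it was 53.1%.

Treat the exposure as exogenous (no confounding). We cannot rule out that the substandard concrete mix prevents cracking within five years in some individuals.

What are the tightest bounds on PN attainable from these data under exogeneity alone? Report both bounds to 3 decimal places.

p₁ = 0.615, p₀ = 0.531.
Under exogeneity alone the bounds on PN are max{0,(p₁−p₀)/p₁} ≤ PN ≤ min{1,(1−p₀)/p₁}.
  lower = (p₁ − p₀)/p₁ = 0.084 / 0.615 ≈ 0.1366
  upper = min{1, (1 − p₀)/p₁} = 0.469 / 0.615 ≈ 0.7626

0.137 ≤ PN ≤ 0.763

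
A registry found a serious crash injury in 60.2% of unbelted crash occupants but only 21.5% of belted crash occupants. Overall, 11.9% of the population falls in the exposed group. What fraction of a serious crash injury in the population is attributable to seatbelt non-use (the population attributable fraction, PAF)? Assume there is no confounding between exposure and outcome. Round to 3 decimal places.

PAF ≈ 0.176

p₁ = 0.602, p₀ = 0.215.
Overall risk P(Y=1) = π·p₁ + (1−π)·p₀ = 0.119×0.602 + 0.881×0.215 = 0.26105.
Under exogeneity, PAF = [P(Y=1) − p₀] / P(Y=1).
PAF = (0.26105 − 0.215) / 0.26105 ≈ 0.1764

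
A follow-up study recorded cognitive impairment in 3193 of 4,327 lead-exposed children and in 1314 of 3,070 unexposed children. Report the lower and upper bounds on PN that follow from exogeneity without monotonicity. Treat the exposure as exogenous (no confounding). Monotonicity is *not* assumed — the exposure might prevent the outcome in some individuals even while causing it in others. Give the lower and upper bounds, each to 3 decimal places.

p₁ = P(outcome | exposed) = 3193/4327 = 0.73792
p₀ = P(outcome | unexposed) = 1314/3070 = 0.42801
Under exogeneity alone the bounds on PN are max{0,(p₁−p₀)/p₁} ≤ PN ≤ min{1,(1−p₀)/p₁}.
  lower = (p₁ − p₀)/p₁ = 0.30991 / 0.73792 ≈ 0.4200
  upper = min{1, (1 − p₀)/p₁} = 0.57199 / 0.73792 ≈ 0.7751

0.420 ≤ PN ≤ 0.775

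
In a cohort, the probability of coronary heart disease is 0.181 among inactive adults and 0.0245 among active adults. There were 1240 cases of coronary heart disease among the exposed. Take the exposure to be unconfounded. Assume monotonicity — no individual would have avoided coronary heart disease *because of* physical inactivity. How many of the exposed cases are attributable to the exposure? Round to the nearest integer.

Let p₁ = 0.181, p₀ = 0.0245.
PN = (p₁ − p₀)/p₁ = (0.181 − 0.0245) / 0.181 ≈ 0.86464.
Attributable cases ≈ PN × (exposed cases) = 0.86464 × 1240 ≈ 1072.15.

about 1072 cases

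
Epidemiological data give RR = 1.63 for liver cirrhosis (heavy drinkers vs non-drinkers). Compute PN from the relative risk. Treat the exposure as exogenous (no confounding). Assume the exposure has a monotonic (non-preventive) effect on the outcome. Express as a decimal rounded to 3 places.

PN ≈ 0.387

Under exogeneity and monotonicity, PN = (RR − 1) / RR = 1 − 1/RR.
PN = (1.63 − 1) / 1.63 = 0.63 / 1.63 ≈ 0.3865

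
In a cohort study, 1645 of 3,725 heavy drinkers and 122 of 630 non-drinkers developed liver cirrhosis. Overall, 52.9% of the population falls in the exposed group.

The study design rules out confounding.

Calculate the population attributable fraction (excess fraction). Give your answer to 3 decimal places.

PAF ≈ 0.404

p₁ = P(outcome | exposed) = 1645/3725 = 0.44161
p₀ = P(outcome | unexposed) = 122/630 = 0.19365
Overall risk P(Y=1) = π·p₁ + (1−π)·p₀ = 0.529×0.44161 + 0.471×0.19365 = 0.32482.
Under exogeneity, PAF = [P(Y=1) − p₀] / P(Y=1).
PAF = (0.32482 − 0.19365) / 0.32482 ≈ 0.4038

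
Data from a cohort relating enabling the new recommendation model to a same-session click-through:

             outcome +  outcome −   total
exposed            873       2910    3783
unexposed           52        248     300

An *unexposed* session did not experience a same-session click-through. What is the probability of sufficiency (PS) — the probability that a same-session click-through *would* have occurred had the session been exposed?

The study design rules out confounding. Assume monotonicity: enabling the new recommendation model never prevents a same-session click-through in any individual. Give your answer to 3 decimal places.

PS ≈ 0.069

p₁ = P(outcome | exposed) = 873/3783 = 0.23077
p₀ = P(outcome | unexposed) = 52/300 = 0.17333
Under exogeneity and monotonicity, PS = (p₁ − p₀)/(1 − p₀).
PS = (0.23077 − 0.17333) / 0.82667 ≈ 0.0695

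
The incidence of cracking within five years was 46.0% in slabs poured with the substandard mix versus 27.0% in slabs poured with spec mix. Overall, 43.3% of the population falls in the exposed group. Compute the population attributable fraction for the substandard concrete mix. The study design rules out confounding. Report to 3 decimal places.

PAF ≈ 0.234

p₁ = 0.46, p₀ = 0.27.
Overall risk P(Y=1) = π·p₁ + (1−π)·p₀ = 0.433×0.46 + 0.567×0.27 = 0.35227.
Under exogeneity, PAF = [P(Y=1) − p₀] / P(Y=1).
PAF = (0.35227 − 0.27) / 0.35227 ≈ 0.2335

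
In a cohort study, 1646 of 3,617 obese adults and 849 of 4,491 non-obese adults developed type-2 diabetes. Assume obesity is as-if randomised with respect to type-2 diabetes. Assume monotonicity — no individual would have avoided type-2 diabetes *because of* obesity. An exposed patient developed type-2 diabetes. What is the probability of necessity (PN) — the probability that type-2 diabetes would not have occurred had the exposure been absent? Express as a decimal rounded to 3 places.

PN ≈ 0.585

p₁ = P(outcome | exposed) = 1646/3617 = 0.45507
p₀ = P(outcome | unexposed) = 849/4491 = 0.18904
Under exogeneity and monotonicity, PN = (p₁ − p₀) / p₁.
PN = (0.45507 − 0.18904) / 0.45507 = 0.26603 / 0.45507 ≈ 0.5846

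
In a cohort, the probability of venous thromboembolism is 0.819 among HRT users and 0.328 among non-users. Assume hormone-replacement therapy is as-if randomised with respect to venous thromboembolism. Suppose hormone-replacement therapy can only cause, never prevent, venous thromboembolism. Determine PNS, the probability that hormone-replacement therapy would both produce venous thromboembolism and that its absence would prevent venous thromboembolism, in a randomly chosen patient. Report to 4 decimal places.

Let p₁ = 0.819, p₀ = 0.328.
Under exogeneity and monotonicity, PNS = p₁ − p₀.
PNS = 0.819 − 0.328 = 0.491

PNS ≈ 0.4910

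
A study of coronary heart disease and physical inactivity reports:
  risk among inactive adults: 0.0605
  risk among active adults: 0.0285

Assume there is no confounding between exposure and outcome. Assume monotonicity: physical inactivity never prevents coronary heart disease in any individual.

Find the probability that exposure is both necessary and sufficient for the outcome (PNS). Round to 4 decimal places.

PNS ≈ 0.0320

Let p₁ = 0.0605, p₀ = 0.0285.
Under exogeneity and monotonicity, PNS = p₁ − p₀.
PNS = 0.0605 − 0.0285 = 0.032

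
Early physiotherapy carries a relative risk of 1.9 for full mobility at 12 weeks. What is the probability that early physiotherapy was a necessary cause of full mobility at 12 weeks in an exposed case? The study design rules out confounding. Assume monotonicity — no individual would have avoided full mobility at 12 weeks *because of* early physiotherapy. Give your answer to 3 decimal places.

PN ≈ 0.474

Under exogeneity and monotonicity, PN = (RR − 1) / RR = 1 − 1/RR.
PN = (1.9 − 1) / 1.9 = 0.9 / 1.9 ≈ 0.4737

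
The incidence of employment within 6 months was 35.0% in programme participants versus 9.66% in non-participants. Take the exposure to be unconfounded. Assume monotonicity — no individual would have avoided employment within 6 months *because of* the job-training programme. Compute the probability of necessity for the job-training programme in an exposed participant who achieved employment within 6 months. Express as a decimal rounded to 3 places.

p₁ = 0.35, p₀ = 0.0966.
Under exogeneity and monotonicity, PN = (p₁ − p₀) / p₁.
PN = (0.35 − 0.0966) / 0.35 = 0.2534 / 0.35 ≈ 0.7240

PN ≈ 0.724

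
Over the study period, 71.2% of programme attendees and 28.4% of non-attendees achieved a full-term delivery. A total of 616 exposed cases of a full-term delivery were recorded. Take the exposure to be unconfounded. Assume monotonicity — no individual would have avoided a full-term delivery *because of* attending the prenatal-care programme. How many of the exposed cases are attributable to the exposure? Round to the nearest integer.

p₁ = 0.712, p₀ = 0.284.
PN = (p₁ − p₀)/p₁ = (0.712 − 0.284) / 0.712 ≈ 0.60112.
Attributable cases ≈ PN × (exposed cases) = 0.60112 × 616 ≈ 370.29.

about 370 cases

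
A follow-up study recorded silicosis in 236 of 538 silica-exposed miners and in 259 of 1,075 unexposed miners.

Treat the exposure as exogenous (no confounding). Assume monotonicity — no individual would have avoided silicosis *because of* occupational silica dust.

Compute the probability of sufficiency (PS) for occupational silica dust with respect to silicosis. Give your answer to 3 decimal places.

PS ≈ 0.260

p₁ = P(outcome | exposed) = 236/538 = 0.43866
p₀ = P(outcome | unexposed) = 259/1075 = 0.24093
Under exogeneity and monotonicity, PS = (p₁ − p₀) / (1 − p₀).
PS = (0.43866 − 0.24093) / (1 − 0.24093) = 0.19773 / 0.75907 ≈ 0.2605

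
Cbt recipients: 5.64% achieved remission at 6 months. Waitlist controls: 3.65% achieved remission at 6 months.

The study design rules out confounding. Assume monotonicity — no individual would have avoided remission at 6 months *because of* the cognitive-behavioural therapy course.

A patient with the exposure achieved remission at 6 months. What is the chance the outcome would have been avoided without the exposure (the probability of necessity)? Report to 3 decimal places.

PN ≈ 0.353

p₁ = 0.0564, p₀ = 0.0365.
Under exogeneity and monotonicity, PN = (p₁ − p₀) / p₁.
PN = (0.0564 − 0.0365) / 0.0564 = 0.0199 / 0.0564 ≈ 0.3528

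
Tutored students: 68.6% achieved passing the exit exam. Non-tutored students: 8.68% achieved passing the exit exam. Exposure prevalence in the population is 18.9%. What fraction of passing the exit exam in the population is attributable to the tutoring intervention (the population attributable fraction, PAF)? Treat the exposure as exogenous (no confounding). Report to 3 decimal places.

p₁ = 0.686, p₀ = 0.0868.
Overall risk P(Y=1) = π·p₁ + (1−π)·p₀ = 0.189×0.686 + 0.811×0.0868 = 0.20005.
Under exogeneity, PAF = [P(Y=1) − p₀] / P(Y=1).
PAF = (0.20005 − 0.0868) / 0.20005 ≈ 0.5661

PAF ≈ 0.566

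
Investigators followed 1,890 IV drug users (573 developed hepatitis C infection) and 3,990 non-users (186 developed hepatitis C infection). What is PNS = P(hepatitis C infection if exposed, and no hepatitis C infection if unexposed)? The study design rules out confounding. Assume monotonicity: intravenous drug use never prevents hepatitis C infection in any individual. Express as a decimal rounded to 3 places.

p₁ = P(outcome | exposed) = 573/1890 = 0.30317
p₀ = P(outcome | unexposed) = 186/3990 = 0.046617
Under exogeneity and monotonicity, PNS = p₁ − p₀.
PNS = 0.30317 − 0.046617 = 0.25656

PNS ≈ 0.257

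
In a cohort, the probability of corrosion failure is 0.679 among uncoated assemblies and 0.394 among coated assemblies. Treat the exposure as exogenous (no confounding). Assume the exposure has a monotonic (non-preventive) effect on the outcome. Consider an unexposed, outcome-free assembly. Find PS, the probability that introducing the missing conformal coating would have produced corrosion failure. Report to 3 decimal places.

PS ≈ 0.470

Let p₁ = 0.679, p₀ = 0.394.
Under exogeneity and monotonicity, PS = (p₁ − p₀) / (1 − p₀).
PS = (0.679 − 0.394) / (1 − 0.394) = 0.285 / 0.606 ≈ 0.4703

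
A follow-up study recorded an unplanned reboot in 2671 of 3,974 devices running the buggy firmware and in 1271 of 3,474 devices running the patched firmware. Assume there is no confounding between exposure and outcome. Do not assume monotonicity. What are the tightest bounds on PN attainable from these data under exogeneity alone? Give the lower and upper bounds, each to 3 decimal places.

0.456 ≤ PN ≤ 0.943

p₁ = P(outcome | exposed) = 2671/3974 = 0.67212
p₀ = P(outcome | unexposed) = 1271/3474 = 0.36586
Under exogeneity alone the bounds on PN are max{0,(p₁−p₀)/p₁} ≤ PN ≤ min{1,(1−p₀)/p₁}.
  lower = (p₁ − p₀)/p₁ = 0.30626 / 0.67212 ≈ 0.4557
  upper = min{1, (1 − p₀)/p₁} = 0.63414 / 0.67212 ≈ 0.9435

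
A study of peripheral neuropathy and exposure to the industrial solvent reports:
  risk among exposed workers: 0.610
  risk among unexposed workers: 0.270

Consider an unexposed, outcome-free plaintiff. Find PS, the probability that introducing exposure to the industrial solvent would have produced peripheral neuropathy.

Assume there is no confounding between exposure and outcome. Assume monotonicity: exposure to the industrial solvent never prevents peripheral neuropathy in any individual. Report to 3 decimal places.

Let p₁ = 0.61, p₀ = 0.27.
Under exogeneity and monotonicity, PS = (p₁ − p₀) / (1 − p₀).
PS = (0.61 − 0.27) / (1 − 0.27) = 0.34 / 0.73 ≈ 0.4658

PS ≈ 0.466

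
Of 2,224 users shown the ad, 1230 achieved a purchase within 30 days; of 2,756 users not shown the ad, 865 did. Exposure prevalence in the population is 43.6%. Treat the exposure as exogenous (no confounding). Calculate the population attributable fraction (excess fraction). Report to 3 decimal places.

PAF ≈ 0.249

p₁ = P(outcome | exposed) = 1230/2224 = 0.55306
p₀ = P(outcome | unexposed) = 865/2756 = 0.31386
Overall risk P(Y=1) = π·p₁ + (1−π)·p₀ = 0.436×0.55306 + 0.564×0.31386 = 0.41815.
Under exogeneity, PAF = [P(Y=1) − p₀] / P(Y=1).
PAF = (0.41815 − 0.31386) / 0.41815 ≈ 0.2494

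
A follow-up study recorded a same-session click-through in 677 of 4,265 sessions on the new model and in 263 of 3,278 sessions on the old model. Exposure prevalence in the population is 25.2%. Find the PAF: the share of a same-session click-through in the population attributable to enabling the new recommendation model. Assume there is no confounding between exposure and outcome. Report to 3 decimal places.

PAF ≈ 0.198

p₁ = P(outcome | exposed) = 677/4265 = 0.15873
p₀ = P(outcome | unexposed) = 263/3278 = 0.080232
Overall risk P(Y=1) = π·p₁ + (1−π)·p₀ = 0.252×0.15873 + 0.748×0.080232 = 0.10001.
Under exogeneity, PAF = [P(Y=1) − p₀] / P(Y=1).
PAF = (0.10001 − 0.080232) / 0.10001 ≈ 0.1978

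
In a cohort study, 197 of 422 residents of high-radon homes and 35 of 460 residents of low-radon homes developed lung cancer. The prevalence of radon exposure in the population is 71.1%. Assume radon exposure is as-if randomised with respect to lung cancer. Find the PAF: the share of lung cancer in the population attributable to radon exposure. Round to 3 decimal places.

p₁ = P(outcome | exposed) = 197/422 = 0.46682
p₀ = P(outcome | unexposed) = 35/460 = 0.076087
Overall risk P(Y=1) = π·p₁ + (1−π)·p₀ = 0.711×0.46682 + 0.289×0.076087 = 0.3539.
Under exogeneity, PAF = [P(Y=1) − p₀] / P(Y=1).
PAF = (0.3539 − 0.076087) / 0.3539 ≈ 0.7850

PAF ≈ 0.785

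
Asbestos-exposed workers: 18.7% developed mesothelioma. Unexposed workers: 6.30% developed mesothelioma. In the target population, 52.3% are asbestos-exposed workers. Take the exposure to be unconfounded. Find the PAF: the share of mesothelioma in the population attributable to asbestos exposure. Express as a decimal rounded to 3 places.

PAF ≈ 0.507

p₁ = 0.187, p₀ = 0.063.
Overall risk P(Y=1) = π·p₁ + (1−π)·p₀ = 0.523×0.187 + 0.477×0.063 = 0.12785.
Under exogeneity, PAF = [P(Y=1) − p₀] / P(Y=1).
PAF = (0.12785 − 0.063) / 0.12785 ≈ 0.5072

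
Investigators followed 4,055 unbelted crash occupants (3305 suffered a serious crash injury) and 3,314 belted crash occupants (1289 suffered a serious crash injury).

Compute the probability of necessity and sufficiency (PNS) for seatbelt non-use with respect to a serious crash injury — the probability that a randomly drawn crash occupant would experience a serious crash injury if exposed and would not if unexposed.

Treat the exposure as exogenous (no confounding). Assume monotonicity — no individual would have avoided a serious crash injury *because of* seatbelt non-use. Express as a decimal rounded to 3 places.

PNS ≈ 0.426

p₁ = P(outcome | exposed) = 3305/4055 = 0.81504
p₀ = P(outcome | unexposed) = 1289/3314 = 0.38896
Under exogeneity and monotonicity, PNS = p₁ − p₀.
PNS = 0.81504 − 0.38896 = 0.42609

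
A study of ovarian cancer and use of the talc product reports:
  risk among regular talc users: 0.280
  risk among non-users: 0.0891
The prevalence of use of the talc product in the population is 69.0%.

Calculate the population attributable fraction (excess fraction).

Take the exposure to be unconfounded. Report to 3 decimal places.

Let p₁ = 0.28, p₀ = 0.0891.
Overall risk P(Y=1) = π·p₁ + (1−π)·p₀ = 0.69×0.28 + 0.31×0.0891 = 0.22082.
Under exogeneity, PAF = [P(Y=1) − p₀] / P(Y=1).
PAF = (0.22082 − 0.0891) / 0.22082 ≈ 0.5965

PAF ≈ 0.597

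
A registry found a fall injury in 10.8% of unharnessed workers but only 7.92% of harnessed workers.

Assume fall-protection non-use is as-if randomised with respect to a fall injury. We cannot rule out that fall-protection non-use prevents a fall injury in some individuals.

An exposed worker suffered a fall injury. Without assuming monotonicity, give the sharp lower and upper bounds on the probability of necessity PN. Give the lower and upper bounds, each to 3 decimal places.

p₁ = 0.108, p₀ = 0.0792.
Under exogeneity alone the bounds on PN are max{0,(p₁−p₀)/p₁} ≤ PN ≤ min{1,(1−p₀)/p₁}.
  lower = (p₁ − p₀)/p₁ = 0.0288 / 0.108 ≈ 0.2667
  upper = min{1, (1 − p₀)/p₁} = 0.9208 / 0.108 ≈ 8.5259 → capped at 1

0.267 ≤ PN ≤ 1.000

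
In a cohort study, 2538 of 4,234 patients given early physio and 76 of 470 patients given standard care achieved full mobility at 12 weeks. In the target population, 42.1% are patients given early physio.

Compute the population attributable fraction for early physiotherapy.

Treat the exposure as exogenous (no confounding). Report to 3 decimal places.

p₁ = P(outcome | exposed) = 2538/4234 = 0.59943
p₀ = P(outcome | unexposed) = 76/470 = 0.1617
Overall risk P(Y=1) = π·p₁ + (1−π)·p₀ = 0.421×0.59943 + 0.579×0.1617 = 0.34599.
Under exogeneity, PAF = [P(Y=1) − p₀] / P(Y=1).
PAF = (0.34599 − 0.1617) / 0.34599 ≈ 0.5326

PAF ≈ 0.533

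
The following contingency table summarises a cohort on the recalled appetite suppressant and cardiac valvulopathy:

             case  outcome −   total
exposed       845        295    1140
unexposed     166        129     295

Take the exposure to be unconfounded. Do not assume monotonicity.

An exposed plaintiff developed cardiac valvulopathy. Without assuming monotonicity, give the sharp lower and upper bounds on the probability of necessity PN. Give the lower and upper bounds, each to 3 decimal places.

0.241 ≤ PN ≤ 0.590

p₁ = P(outcome | exposed) = 845/1140 = 0.74123
p₀ = P(outcome | unexposed) = 166/295 = 0.56271
Under exogeneity alone the bounds on PN are max{0,(p₁−p₀)/p₁} ≤ PN ≤ min{1,(1−p₀)/p₁}.
  lower = (p₁ − p₀)/p₁ = 0.17852 / 0.74123 ≈ 0.2408
  upper = min{1, (1 − p₀)/p₁} = 0.43729 / 0.74123 ≈ 0.5900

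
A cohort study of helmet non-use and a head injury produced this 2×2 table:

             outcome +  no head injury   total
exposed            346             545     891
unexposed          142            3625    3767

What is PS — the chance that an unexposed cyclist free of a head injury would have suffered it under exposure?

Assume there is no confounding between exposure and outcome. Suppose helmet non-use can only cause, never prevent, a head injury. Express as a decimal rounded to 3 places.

PS ≈ 0.364

p₁ = P(outcome | exposed) = 346/891 = 0.38833
p₀ = P(outcome | unexposed) = 142/3767 = 0.037696
Under exogeneity and monotonicity, PS = (p₁ − p₀)/(1 − p₀).
PS = (0.38833 − 0.037696) / 0.9623 ≈ 0.3644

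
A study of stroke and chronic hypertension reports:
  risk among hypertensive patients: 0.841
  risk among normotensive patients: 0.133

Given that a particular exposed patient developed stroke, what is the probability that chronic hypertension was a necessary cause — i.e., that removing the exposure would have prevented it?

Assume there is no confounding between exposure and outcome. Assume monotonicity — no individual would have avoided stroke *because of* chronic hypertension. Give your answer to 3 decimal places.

PN ≈ 0.842

Let p₁ = 0.841, p₀ = 0.133.
Under exogeneity and monotonicity, PN = (p₁ − p₀) / p₁.
PN = (0.841 − 0.133) / 0.841 = 0.708 / 0.841 ≈ 0.8419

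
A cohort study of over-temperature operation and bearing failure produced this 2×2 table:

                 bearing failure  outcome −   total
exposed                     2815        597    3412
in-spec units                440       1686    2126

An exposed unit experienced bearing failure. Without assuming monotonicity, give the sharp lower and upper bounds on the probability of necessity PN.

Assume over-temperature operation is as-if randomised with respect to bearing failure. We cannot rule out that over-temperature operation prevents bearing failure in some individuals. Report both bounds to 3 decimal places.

0.749 ≤ PN ≤ 0.961

p₁ = P(outcome | exposed) = 2815/3412 = 0.82503
p₀ = P(outcome | unexposed) = 440/2126 = 0.20696
Under exogeneity alone the bounds on PN are max{0,(p₁−p₀)/p₁} ≤ PN ≤ min{1,(1−p₀)/p₁}.
  lower = (p₁ − p₀)/p₁ = 0.61807 / 0.82503 ≈ 0.7491
  upper = min{1, (1 − p₀)/p₁} = 0.79304 / 0.82503 ≈ 0.9612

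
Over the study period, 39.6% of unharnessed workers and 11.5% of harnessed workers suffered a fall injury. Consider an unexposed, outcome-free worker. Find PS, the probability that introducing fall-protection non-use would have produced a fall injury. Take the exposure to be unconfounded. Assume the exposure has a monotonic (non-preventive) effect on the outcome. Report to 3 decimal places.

PS ≈ 0.318

p₁ = 0.396, p₀ = 0.115.
Under exogeneity and monotonicity, PS = (p₁ − p₀) / (1 − p₀).
PS = (0.396 − 0.115) / (1 − 0.115) = 0.281 / 0.885 ≈ 0.3175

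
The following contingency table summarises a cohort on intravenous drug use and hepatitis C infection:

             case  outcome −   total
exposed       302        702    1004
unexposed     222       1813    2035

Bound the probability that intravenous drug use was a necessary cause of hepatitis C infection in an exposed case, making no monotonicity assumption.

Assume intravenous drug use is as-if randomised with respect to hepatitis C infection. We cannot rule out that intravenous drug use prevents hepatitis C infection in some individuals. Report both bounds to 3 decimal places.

0.637 ≤ PN ≤ 1.000

p₁ = P(outcome | exposed) = 302/1004 = 0.3008
p₀ = P(outcome | unexposed) = 222/2035 = 0.10909
Under exogeneity alone the bounds on PN are max{0,(p₁−p₀)/p₁} ≤ PN ≤ min{1,(1−p₀)/p₁}.
  lower = (p₁ − p₀)/p₁ = 0.19171 / 0.3008 ≈ 0.6373
  upper = min{1, (1 − p₀)/p₁} = 0.89091 / 0.3008 ≈ 2.9618 → capped at 1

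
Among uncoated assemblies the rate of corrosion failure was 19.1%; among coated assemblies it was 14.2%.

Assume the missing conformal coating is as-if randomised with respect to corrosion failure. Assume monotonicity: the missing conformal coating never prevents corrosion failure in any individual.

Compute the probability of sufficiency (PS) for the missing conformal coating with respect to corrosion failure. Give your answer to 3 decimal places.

PS ≈ 0.057

p₁ = 0.191, p₀ = 0.142.
Under exogeneity and monotonicity, PS = (p₁ − p₀) / (1 − p₀).
PS = (0.191 − 0.142) / (1 − 0.142) = 0.049 / 0.858 ≈ 0.0571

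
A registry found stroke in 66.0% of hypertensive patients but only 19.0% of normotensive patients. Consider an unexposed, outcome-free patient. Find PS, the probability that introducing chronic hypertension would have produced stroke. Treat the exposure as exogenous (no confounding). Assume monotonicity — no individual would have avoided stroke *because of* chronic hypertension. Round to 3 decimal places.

p₁ = 0.66, p₀ = 0.19.
Under exogeneity and monotonicity, PS = (p₁ − p₀) / (1 − p₀).
PS = (0.66 − 0.19) / (1 − 0.19) = 0.47 / 0.81 ≈ 0.5802

PS ≈ 0.580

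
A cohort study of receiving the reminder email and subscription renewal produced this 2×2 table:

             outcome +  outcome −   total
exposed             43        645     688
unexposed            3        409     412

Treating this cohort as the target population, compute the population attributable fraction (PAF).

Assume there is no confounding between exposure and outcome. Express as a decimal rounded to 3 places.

p₁ = P(outcome | exposed) = 43/688 = 0.0625
p₀ = P(outcome | unexposed) = 3/412 = 0.0072816
Exposure prevalence π = 688/1100 = 0.62545; overall risk P(Y=1) = 0.041818.
Under exogeneity, PAF = [P(Y=1) − p₀]/P(Y=1).
PAF = (0.041818 − 0.0072816) / 0.041818 ≈ 0.8259

PAF ≈ 0.826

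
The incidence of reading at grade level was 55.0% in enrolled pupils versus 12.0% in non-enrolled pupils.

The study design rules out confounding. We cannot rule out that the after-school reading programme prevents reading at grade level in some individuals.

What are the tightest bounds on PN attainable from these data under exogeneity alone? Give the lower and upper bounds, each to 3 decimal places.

0.782 ≤ PN ≤ 1.000

p₁ = 0.55, p₀ = 0.12.
Under exogeneity alone the bounds on PN are max{0,(p₁−p₀)/p₁} ≤ PN ≤ min{1,(1−p₀)/p₁}.
  lower = (p₁ − p₀)/p₁ = 0.43 / 0.55 ≈ 0.7818
  upper = min{1, (1 − p₀)/p₁} = 0.88 / 0.55 ≈ 1.6000 → capped at 1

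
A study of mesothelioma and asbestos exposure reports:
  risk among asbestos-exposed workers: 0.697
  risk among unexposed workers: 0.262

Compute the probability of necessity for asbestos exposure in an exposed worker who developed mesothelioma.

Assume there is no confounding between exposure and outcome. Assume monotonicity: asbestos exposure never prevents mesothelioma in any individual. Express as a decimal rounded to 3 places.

PN ≈ 0.624

Let p₁ = 0.697, p₀ = 0.262.
Under exogeneity and monotonicity, PN = (p₁ − p₀) / p₁.
PN = (0.697 − 0.262) / 0.697 = 0.435 / 0.697 ≈ 0.6241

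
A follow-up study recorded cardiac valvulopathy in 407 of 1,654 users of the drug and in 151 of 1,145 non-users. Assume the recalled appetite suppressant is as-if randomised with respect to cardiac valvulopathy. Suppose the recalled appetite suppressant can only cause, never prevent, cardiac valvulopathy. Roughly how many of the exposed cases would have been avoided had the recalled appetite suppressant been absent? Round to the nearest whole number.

about 189 cases

p₁ = P(outcome | exposed) = 407/1654 = 0.24607
p₀ = P(outcome | unexposed) = 151/1145 = 0.13188
PN = (p₁ − p₀)/p₁ = (0.24607 − 0.13188) / 0.24607 ≈ 0.46406.
Attributable cases ≈ PN × (exposed cases) = 0.46406 × 407 ≈ 188.87.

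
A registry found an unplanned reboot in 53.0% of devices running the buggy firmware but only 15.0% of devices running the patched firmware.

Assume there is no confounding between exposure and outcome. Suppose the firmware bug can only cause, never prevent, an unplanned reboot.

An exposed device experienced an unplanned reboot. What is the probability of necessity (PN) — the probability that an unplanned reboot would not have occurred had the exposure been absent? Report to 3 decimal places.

p₁ = 0.53, p₀ = 0.15.
Under exogeneity and monotonicity, PN = (p₁ − p₀) / p₁.
PN = (0.53 − 0.15) / 0.53 = 0.38 / 0.53 ≈ 0.7170

PN ≈ 0.717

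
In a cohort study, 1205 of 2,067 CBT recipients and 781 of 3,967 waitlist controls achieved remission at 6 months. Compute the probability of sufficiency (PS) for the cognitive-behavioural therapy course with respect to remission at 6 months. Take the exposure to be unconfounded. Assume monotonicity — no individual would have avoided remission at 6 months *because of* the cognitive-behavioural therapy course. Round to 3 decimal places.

p₁ = P(outcome | exposed) = 1205/2067 = 0.58297
p₀ = P(outcome | unexposed) = 781/3967 = 0.19687
Under exogeneity and monotonicity, PS = (p₁ − p₀) / (1 − p₀).
PS = (0.58297 − 0.19687) / (1 − 0.19687) = 0.3861 / 0.80313 ≈ 0.4807

PS ≈ 0.481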